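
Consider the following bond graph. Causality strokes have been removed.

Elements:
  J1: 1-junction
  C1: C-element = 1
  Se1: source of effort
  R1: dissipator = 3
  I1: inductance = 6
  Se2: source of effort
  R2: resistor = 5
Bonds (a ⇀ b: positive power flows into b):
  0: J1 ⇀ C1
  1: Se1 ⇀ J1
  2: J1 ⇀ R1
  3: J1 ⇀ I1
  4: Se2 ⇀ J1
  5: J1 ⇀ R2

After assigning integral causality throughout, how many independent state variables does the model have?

2  (C1, I1 all integral)

#1 →J1  (Se1: effort source, stroke at far end)
#4 →J1  (Se2: effort source, stroke at far end)
#0 →J1  (prefer integral on C1)
#3 →I1  (I1 outputs flow p/I1)
#2 →J1  (1-jn J1 has f-setter on 3)
#5 →J1  (1-jn J1 has f-setter on 3)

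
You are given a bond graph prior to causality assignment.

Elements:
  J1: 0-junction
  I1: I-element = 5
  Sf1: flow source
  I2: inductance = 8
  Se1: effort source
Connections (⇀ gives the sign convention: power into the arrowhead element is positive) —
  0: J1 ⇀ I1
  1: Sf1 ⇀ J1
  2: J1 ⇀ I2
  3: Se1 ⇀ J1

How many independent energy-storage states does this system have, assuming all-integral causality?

2  (I1, I2 all integral)

b1 →Sf1  (source Sf1 imposes f)
b3 →J1  (source Se1 imposes e)
b0 →I1  (J1: bond 3 brought effort, rest push out)
b2 →I2  (J1 effort already set via bond 3)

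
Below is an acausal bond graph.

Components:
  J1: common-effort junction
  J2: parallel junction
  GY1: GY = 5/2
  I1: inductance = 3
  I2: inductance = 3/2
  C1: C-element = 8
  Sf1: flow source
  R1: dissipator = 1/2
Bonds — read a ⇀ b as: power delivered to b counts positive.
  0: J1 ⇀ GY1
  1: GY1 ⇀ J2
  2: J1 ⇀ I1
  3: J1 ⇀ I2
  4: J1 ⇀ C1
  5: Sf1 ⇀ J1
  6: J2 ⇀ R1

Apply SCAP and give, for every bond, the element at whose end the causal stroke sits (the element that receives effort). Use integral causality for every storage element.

β5 stroke at Sf1  (Sf1 (Sf) sets flow on bond)
β2 stroke at I1  (I1 integral (f out))
β3 stroke at I2  (I2: I, integral causality)
β4 stroke at J1  (C1 integral (e out))
β0 stroke at GY1  (0-jn J1 has e-setter on 4)
β1 stroke at GY1  (GY1: gyrator matches bond 0)
β6 stroke at J2  (J2: last free bond brings effort in)

#0 →GY1
#1 →GY1
#2 →I1
#3 →I2
#4 →J1
#5 →Sf1
#6 →J2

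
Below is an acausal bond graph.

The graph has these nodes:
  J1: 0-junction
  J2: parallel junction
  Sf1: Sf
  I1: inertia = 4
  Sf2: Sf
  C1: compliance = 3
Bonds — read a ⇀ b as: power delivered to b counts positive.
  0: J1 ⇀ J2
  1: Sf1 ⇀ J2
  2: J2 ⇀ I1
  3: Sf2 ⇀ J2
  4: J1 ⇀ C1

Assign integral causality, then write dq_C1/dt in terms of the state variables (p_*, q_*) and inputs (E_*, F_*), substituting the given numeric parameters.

dq_C1/dt = F_Sf1 + F_Sf2 - p_I1/4

bond 1 |Sf1  (Sf1 (Sf) sets flow on bond)
bond 3 |Sf2  (Sf2 fixes flow; stroke at Sf2)
bond 2 |I1  (I1 outputs flow p/I1)
bond 0 |J2  (only one effort-in slot at J2)
bond 4 |J1  (J1: last free bond brings effort in)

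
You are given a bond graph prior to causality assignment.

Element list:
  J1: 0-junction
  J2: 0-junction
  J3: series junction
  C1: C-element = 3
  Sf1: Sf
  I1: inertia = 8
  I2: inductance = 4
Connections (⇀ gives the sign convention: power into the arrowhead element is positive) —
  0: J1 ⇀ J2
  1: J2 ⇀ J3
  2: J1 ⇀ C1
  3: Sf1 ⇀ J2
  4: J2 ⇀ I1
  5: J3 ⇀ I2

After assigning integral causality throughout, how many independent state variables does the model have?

3  (C1, I1, I2 all integral)

bond 3 stroke at Sf1  (source Sf1 imposes f)
bond 2 stroke at J1  (C1: C, integral causality)
bond 0 stroke at J2  (J1 effort already set via bond 2)
bond 1 stroke at J3  (common-e at J2 fixed by 0)
bond 4 stroke at I1  (J2 effort already set via bond 0)
bond 5 stroke at I2  (J3: last free bond brings flow in)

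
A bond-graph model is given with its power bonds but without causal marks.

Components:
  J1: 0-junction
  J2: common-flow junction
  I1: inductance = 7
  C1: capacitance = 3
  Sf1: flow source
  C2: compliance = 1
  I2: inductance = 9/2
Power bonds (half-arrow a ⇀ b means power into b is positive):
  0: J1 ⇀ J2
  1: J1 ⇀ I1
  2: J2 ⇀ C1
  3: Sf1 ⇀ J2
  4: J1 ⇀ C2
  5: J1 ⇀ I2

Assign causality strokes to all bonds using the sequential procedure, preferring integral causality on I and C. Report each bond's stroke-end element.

#3 |Sf1  (Sf1 (Sf) sets flow on bond)
#0 |J2  (1-jn J2 has f-setter on 3)
#2 |J2  (J2: bond 3 brought flow, rest push out)
#1 |I1  (prefer integral on I1)
#4 |J1  (C2 outputs effort q/C2)
#5 |I2  (0-jn J1 has e-setter on 4)

β0 stroke at J2
β1 stroke at I1
β2 stroke at J2
β3 stroke at Sf1
β4 stroke at J1
β5 stroke at I2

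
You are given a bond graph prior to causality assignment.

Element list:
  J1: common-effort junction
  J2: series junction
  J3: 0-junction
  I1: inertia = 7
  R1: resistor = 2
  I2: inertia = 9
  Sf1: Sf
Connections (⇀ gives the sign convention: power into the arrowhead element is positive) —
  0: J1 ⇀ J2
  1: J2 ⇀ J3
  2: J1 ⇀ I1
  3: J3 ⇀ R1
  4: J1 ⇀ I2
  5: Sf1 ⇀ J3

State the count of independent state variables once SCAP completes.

2  (I1, I2 all integral)

b5 →Sf1  (Sf1 fixes flow; stroke at Sf1)
b2 →I1  (I1: I, integral causality)
b4 →I2  (I2 outputs flow p/I2)
b0 →J1  (J1: last free bond brings effort in)
b1 →J2  (common-f at J2 fixed by 0)
b3 →J3  (only one effort-in slot at J3)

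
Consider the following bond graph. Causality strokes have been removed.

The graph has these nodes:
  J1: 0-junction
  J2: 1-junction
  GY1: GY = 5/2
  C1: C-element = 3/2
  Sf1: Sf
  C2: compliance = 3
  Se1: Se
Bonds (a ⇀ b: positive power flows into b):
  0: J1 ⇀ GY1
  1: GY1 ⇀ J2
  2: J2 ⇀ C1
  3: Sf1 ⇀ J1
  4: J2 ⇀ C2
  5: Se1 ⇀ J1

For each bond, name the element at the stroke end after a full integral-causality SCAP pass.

b0 |GY1
b1 |GY1
b2 |J2
b3 |Sf1
b4 |J2
b5 |J1

#3 stroke at Sf1  (Sf1 fixes flow; stroke at Sf1)
#5 stroke at J1  (Se1 (Se) sets effort on bond)
#0 stroke at GY1  (0-jn J1 has e-setter on 5)
#1 stroke at GY1  (through GY1, causality inverts; strokes same side of GY1)
#2 stroke at J2  (J2 flow already set via bond 1)
#4 stroke at J2  (1-jn J2 has f-setter on 1)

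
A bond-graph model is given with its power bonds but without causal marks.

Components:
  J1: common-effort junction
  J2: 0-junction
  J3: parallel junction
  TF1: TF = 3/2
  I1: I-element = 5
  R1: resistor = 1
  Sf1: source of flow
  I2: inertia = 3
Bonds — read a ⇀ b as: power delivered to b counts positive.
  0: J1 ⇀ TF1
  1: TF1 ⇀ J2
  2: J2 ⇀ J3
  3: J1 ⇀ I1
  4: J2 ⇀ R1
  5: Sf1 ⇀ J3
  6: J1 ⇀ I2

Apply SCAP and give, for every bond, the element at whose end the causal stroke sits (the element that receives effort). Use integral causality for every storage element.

b5 |Sf1  (Sf1: flow source, stroke at near end)
b2 |J3  (J3 needs exactly one e-in)
b3 |I1  (I1 outputs flow p/I1)
b6 |I2  (I2 integral (f out))
b0 |J1  (closing 0-jn rule on J1)
b1 |TF1  (TF1: transformer flips bond 0)
b4 |J2  (J2 needs exactly one e-in)

#0 |J1
#1 |TF1
#2 |J3
#3 |I1
#4 |J2
#5 |Sf1
#6 |I2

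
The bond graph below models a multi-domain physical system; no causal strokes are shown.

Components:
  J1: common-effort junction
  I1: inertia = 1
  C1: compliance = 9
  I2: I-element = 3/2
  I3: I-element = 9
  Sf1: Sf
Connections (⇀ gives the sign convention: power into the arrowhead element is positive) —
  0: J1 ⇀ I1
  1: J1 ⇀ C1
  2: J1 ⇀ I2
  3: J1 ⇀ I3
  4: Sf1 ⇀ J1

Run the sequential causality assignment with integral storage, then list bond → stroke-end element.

b0 stroke→I1
b1 stroke→J1
b2 stroke→I2
b3 stroke→I3
b4 stroke→Sf1

bond 4 stroke→Sf1  (Sf1: flow source, stroke at near end)
bond 0 stroke→I1  (I1 outputs flow p/I1)
bond 1 stroke→J1  (C1: C, integral causality)
bond 2 stroke→I2  (J1: bond 1 brought effort, rest push out)
bond 3 stroke→I3  (0-jn J1 has e-setter on 1)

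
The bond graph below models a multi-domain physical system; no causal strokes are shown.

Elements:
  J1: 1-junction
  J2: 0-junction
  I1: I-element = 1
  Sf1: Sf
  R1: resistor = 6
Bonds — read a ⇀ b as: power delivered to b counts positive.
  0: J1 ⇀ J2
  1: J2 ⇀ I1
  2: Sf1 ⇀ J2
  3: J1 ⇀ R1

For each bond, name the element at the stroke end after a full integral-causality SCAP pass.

b2 →Sf1  (Sf1 fixes flow; stroke at Sf1)
b1 →I1  (I1: I, integral causality)
b0 →J2  (J2 needs exactly one e-in)
b3 →J1  (J1: bond 0 brought flow, rest push out)

b0 |J2
b1 |I1
b2 |Sf1
b3 |J1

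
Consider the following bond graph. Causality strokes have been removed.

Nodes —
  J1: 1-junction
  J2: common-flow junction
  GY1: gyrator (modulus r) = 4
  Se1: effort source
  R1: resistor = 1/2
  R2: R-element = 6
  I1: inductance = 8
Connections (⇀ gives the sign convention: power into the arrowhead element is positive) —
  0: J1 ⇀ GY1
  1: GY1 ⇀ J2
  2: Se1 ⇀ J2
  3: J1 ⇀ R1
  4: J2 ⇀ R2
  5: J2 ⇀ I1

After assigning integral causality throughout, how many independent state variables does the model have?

b2 stroke at J2  (Se1: effort source, stroke at far end)
b5 stroke at I1  (I1: I, integral causality)
b1 stroke at J2  (1-jn J2 has f-setter on 5)
b4 stroke at J2  (common-f at J2 fixed by 5)
b0 stroke at J1  (GY1: gyrator matches bond 1)
b3 stroke at R1  (closing 1-jn rule on J1)

1  (I1 all integral)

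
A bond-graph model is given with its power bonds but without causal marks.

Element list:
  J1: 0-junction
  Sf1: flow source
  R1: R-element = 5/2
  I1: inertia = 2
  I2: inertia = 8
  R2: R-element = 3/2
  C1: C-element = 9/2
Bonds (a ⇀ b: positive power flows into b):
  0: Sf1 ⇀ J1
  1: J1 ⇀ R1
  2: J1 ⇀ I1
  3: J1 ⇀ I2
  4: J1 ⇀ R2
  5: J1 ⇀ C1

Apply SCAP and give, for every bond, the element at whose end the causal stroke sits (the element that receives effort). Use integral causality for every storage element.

bond 0 stroke→Sf1
bond 1 stroke→R1
bond 2 stroke→I1
bond 3 stroke→I2
bond 4 stroke→R2
bond 5 stroke→J1

bond 0 |Sf1  (Sf1 fixes flow; stroke at Sf1)
bond 2 |I1  (I1: I, integral causality)
bond 3 |I2  (I2 integral (f out))
bond 5 |J1  (C1: C, integral causality)
bond 1 |R1  (common-e at J1 fixed by 5)
bond 4 |R2  (J1: bond 5 brought effort, rest push out)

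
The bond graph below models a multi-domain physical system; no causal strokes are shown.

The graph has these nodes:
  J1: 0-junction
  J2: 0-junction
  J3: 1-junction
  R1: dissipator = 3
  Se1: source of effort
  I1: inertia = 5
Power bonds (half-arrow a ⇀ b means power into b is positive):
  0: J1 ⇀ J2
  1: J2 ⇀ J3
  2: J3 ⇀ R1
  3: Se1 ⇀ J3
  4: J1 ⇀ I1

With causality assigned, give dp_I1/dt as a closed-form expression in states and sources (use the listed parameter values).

b3 stroke→J3  (Se1 (Se) sets effort on bond)
b4 stroke→I1  (I1 integral (f out))
b0 stroke→J1  (closing 0-jn rule on J1)
b1 stroke→J2  (closing 0-jn rule on J2)
b2 stroke→J3  (J3 flow already set via bond 1)

dp_I1/dt = -E_Se1 - 3*p_I1/5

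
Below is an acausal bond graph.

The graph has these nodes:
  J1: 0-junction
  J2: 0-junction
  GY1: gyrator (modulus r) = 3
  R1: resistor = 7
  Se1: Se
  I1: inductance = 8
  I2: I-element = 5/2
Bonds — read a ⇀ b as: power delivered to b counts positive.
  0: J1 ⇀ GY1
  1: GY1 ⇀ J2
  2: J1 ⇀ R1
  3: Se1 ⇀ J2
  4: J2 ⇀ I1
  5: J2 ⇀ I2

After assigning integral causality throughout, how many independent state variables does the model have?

bond 3 stroke at J2  (Se1: effort source, stroke at far end)
bond 1 stroke at GY1  (0-jn J2 has e-setter on 3)
bond 4 stroke at I1  (J2: bond 3 brought effort, rest push out)
bond 5 stroke at I2  (0-jn J2 has e-setter on 3)
bond 0 stroke at GY1  (GY GY1: same side as bond 1)
bond 2 stroke at J1  (J1 needs exactly one e-in)

2  (I1, I2 all integral)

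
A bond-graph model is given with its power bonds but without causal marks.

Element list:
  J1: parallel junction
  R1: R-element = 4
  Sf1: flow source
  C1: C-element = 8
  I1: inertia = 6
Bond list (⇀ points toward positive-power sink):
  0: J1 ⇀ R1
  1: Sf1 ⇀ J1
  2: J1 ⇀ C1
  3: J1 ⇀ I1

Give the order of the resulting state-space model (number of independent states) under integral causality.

2  (C1, I1 all integral)

b1 →Sf1  (source Sf1 imposes f)
b2 →J1  (C1: C, integral causality)
b0 →R1  (J1 effort already set via bond 2)
b3 →I1  (J1: bond 2 brought effort, rest push out)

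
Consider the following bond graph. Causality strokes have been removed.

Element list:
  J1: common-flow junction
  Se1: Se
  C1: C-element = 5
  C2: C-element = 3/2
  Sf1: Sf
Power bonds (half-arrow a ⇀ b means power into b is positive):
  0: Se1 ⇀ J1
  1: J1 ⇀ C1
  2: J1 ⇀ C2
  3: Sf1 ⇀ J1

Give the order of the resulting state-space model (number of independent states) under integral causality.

2  (C1, C2 all integral)

bond 0 →J1  (Se1 fixes effort; stroke away)
bond 3 →Sf1  (Sf1 fixes flow; stroke at Sf1)
bond 1 →J1  (common-f at J1 fixed by 3)
bond 2 →J1  (J1: bond 3 brought flow, rest push out)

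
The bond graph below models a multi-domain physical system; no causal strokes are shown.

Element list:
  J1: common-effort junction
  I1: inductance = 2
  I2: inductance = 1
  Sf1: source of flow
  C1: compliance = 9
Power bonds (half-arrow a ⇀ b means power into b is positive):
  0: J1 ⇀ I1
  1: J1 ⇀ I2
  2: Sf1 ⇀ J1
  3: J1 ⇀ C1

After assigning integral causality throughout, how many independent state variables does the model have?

3  (C1, I1, I2 all integral)

#2 stroke at Sf1  (source Sf1 imposes f)
#0 stroke at I1  (prefer integral on I1)
#1 stroke at I2  (I2 integral (f out))
#3 stroke at J1  (closing 0-jn rule on J1)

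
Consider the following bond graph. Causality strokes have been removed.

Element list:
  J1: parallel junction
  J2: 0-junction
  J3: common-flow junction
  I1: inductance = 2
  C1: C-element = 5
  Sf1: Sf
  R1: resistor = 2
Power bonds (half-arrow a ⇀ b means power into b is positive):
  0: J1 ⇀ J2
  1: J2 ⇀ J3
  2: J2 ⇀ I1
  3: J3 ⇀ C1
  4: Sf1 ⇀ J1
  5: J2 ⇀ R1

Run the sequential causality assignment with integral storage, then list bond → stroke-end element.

β0 |J1
β1 |J2
β2 |I1
β3 |J3
β4 |Sf1
β5 |R1

bond 4 stroke→Sf1  (Sf1: flow source, stroke at near end)
bond 0 stroke→J1  (J1 needs exactly one e-in)
bond 2 stroke→I1  (I1 integral (f out))
bond 3 stroke→J3  (C1 outputs effort q/C1)
bond 1 stroke→J2  (only one flow-in slot at J3)
bond 5 stroke→R1  (common-e at J2 fixed by 1)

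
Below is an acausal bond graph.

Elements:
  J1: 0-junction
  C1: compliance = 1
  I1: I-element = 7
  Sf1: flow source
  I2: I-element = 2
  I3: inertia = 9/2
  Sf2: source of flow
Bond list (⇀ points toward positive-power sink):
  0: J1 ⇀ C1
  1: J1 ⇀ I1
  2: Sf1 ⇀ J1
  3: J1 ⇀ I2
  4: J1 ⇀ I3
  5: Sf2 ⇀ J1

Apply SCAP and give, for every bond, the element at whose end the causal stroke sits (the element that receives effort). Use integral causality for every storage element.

β0 stroke at J1
β1 stroke at I1
β2 stroke at Sf1
β3 stroke at I2
β4 stroke at I3
β5 stroke at Sf2

#2 stroke→Sf1  (Sf1 (Sf) sets flow on bond)
#5 stroke→Sf2  (source Sf2 imposes f)
#0 stroke→J1  (prefer integral on C1)
#1 stroke→I1  (J1: bond 0 brought effort, rest push out)
#3 stroke→I2  (0-jn J1 has e-setter on 0)
#4 stroke→I3  (0-jn J1 has e-setter on 0)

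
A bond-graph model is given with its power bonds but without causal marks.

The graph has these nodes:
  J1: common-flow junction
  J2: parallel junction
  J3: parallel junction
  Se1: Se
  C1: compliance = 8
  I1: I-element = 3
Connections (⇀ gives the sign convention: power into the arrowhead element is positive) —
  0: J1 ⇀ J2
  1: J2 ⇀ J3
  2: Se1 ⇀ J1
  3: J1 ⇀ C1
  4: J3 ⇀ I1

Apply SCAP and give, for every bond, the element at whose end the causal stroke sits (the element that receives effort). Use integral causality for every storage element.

#2 stroke→J1  (Se1 fixes effort; stroke away)
#3 stroke→J1  (C1: C, integral causality)
#0 stroke→J2  (only one flow-in slot at J1)
#1 stroke→J3  (0-jn J2 has e-setter on 0)
#4 stroke→I1  (common-e at J3 fixed by 1)

#0 →J2
#1 →J3
#2 →J1
#3 →J1
#4 →I1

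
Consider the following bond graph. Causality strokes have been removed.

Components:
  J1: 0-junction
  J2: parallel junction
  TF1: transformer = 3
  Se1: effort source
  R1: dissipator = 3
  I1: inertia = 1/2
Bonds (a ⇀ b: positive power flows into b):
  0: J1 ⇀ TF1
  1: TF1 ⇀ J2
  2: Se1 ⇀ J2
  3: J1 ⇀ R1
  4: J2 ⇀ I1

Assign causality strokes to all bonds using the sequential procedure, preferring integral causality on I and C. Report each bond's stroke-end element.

#0 stroke at J1
#1 stroke at TF1
#2 stroke at J2
#3 stroke at R1
#4 stroke at I1

bond 2 stroke at J2  (source Se1 imposes e)
bond 1 stroke at TF1  (J2 effort already set via bond 2)
bond 4 stroke at I1  (J2 effort already set via bond 2)
bond 0 stroke at J1  (TF1 one-in-one-out from 1)
bond 3 stroke at R1  (0-jn J1 has e-setter on 0)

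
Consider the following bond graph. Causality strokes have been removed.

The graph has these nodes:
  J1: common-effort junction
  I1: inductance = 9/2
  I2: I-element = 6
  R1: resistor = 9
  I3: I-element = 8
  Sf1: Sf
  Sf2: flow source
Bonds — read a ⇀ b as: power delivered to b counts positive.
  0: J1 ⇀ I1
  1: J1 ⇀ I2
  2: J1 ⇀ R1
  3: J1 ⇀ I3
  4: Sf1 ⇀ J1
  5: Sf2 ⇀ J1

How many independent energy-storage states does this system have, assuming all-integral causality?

3  (I1, I2, I3 all integral)

bond 4 →Sf1  (Sf1 fixes flow; stroke at Sf1)
bond 5 →Sf2  (source Sf2 imposes f)
bond 0 →I1  (I1: I, integral causality)
bond 1 →I2  (I2 outputs flow p/I2)
bond 3 →I3  (I3 outputs flow p/I3)
bond 2 →J1  (J1 needs exactly one e-in)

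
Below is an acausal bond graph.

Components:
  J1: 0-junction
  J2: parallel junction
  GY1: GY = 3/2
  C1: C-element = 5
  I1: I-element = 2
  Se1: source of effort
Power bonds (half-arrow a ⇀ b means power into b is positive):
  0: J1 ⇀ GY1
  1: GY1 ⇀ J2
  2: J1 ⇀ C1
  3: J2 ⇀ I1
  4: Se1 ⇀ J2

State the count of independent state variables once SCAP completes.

2  (C1, I1 all integral)

b4 stroke at J2  (Se1: effort source, stroke at far end)
b1 stroke at GY1  (common-e at J2 fixed by 4)
b3 stroke at I1  (common-e at J2 fixed by 4)
b0 stroke at GY1  (GY GY1: same side as bond 1)
b2 stroke at J1  (J1: last free bond brings effort in)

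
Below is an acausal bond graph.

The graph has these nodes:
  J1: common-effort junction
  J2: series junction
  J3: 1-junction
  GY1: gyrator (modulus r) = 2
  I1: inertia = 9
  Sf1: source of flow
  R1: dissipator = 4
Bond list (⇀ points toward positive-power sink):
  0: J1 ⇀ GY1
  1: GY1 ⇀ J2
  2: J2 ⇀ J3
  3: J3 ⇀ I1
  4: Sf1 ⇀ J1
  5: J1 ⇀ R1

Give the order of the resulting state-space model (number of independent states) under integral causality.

b4 stroke at Sf1  (Sf1: flow source, stroke at near end)
b3 stroke at I1  (I1 integral (f out))
b2 stroke at J3  (J3 flow already set via bond 3)
b1 stroke at J2  (1-jn J2 has f-setter on 2)
b0 stroke at J1  (GY1: gyrator matches bond 1)
b5 stroke at R1  (0-jn J1 has e-setter on 0)

1  (I1 all integral)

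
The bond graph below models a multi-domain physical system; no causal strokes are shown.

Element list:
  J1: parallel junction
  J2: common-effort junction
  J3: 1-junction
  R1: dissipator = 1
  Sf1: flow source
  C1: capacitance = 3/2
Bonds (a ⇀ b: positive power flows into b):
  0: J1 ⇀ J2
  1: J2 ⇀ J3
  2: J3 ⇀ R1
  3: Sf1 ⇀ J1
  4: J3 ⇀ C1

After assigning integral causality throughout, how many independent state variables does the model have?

#3 stroke at Sf1  (Sf1 (Sf) sets flow on bond)
#0 stroke at J1  (J1 needs exactly one e-in)
#1 stroke at J2  (J2: last free bond brings effort in)
#2 stroke at J3  (common-f at J3 fixed by 1)
#4 stroke at J3  (common-f at J3 fixed by 1)

1  (C1 all integral)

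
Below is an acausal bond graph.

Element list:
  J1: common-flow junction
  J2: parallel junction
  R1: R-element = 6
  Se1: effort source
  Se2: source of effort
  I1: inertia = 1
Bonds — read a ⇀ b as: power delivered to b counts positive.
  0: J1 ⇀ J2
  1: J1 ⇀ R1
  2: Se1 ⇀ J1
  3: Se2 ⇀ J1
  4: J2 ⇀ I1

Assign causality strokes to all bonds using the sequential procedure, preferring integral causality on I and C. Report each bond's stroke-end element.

b2 |J1  (Se1 (Se) sets effort on bond)
b3 |J1  (Se2 (Se) sets effort on bond)
b4 |I1  (I1: I, integral causality)
b0 |J2  (closing 0-jn rule on J2)
b1 |J1  (1-jn J1 has f-setter on 0)

#0 →J2
#1 →J1
#2 →J1
#3 →J1
#4 →I1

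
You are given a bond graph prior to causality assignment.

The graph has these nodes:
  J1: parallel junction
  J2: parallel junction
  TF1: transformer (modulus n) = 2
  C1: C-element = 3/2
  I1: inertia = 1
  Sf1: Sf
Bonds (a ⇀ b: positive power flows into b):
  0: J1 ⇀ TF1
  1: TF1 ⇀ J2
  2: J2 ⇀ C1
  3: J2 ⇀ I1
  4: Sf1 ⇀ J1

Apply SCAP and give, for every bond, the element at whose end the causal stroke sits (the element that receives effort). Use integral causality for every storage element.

b4 stroke→Sf1  (Sf1 fixes flow; stroke at Sf1)
b0 stroke→J1  (J1: last free bond brings effort in)
b1 stroke→TF1  (TF1: transformer flips bond 0)
b2 stroke→J2  (C1 integral (e out))
b3 stroke→I1  (0-jn J2 has e-setter on 2)

b0 |J1
b1 |TF1
b2 |J2
b3 |I1
b4 |Sf1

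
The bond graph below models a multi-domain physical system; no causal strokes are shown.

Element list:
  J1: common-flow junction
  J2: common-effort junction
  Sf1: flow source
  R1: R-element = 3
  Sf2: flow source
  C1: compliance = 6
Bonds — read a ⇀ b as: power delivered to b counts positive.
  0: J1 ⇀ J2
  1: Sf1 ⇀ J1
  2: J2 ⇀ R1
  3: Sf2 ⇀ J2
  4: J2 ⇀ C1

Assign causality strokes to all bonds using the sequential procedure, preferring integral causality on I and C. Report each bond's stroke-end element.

β1 |Sf1  (source Sf1 imposes f)
β3 |Sf2  (Sf2: flow source, stroke at near end)
β0 |J1  (common-f at J1 fixed by 1)
β4 |J2  (C1: C, integral causality)
β2 |R1  (0-jn J2 has e-setter on 4)

bond 0 stroke→J1
bond 1 stroke→Sf1
bond 2 stroke→R1
bond 3 stroke→Sf2
bond 4 stroke→J2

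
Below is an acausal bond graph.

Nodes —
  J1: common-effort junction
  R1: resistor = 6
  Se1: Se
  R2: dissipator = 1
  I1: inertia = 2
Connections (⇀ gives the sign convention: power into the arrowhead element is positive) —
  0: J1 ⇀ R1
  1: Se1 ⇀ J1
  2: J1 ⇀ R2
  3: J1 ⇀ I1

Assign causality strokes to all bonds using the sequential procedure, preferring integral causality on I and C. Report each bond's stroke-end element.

#1 stroke→J1  (Se1 fixes effort; stroke away)
#0 stroke→R1  (J1: bond 1 brought effort, rest push out)
#2 stroke→R2  (0-jn J1 has e-setter on 1)
#3 stroke→I1  (0-jn J1 has e-setter on 1)

b0 stroke at R1
b1 stroke at J1
b2 stroke at R2
b3 stroke at I1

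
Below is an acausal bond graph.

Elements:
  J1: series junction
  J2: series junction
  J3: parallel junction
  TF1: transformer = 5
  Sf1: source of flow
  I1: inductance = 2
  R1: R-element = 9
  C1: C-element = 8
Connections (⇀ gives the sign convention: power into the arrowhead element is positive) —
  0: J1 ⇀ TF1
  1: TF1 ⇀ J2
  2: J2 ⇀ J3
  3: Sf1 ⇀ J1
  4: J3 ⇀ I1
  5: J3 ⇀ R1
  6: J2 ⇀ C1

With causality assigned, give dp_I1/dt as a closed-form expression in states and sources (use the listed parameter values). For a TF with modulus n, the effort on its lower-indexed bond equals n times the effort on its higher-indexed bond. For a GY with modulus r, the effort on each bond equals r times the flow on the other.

dp_I1/dt = 45*F_Sf1 - 9*p_I1/2

b3 →Sf1  (Sf1 (Sf) sets flow on bond)
b0 →J1  (common-f at J1 fixed by 3)
b1 →TF1  (through TF1, causality passes straight; one stroke at TF1)
b2 →J2  (J2: bond 1 brought flow, rest push out)
b6 →J2  (J2 flow already set via bond 1)
b4 →I1  (I1 integral (f out))
b5 →J3  (J3 needs exactly one e-in)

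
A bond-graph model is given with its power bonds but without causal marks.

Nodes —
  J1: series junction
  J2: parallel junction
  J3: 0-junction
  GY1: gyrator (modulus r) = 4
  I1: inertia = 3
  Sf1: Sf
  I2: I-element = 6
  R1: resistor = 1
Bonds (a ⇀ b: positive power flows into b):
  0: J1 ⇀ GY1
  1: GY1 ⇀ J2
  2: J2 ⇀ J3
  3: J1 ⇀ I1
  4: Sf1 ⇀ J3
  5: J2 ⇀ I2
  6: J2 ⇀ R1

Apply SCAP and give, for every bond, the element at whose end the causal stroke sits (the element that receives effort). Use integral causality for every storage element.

b4 stroke at Sf1  (source Sf1 imposes f)
b2 stroke at J3  (closing 0-jn rule on J3)
b3 stroke at I1  (I1 outputs flow p/I1)
b0 stroke at J1  (J1: bond 3 brought flow, rest push out)
b1 stroke at J2  (through GY1, causality inverts; strokes same side of GY1)
b5 stroke at I2  (0-jn J2 has e-setter on 1)
b6 stroke at R1  (common-e at J2 fixed by 1)

#0 stroke→J1
#1 stroke→J2
#2 stroke→J3
#3 stroke→I1
#4 stroke→Sf1
#5 stroke→I2
#6 stroke→R1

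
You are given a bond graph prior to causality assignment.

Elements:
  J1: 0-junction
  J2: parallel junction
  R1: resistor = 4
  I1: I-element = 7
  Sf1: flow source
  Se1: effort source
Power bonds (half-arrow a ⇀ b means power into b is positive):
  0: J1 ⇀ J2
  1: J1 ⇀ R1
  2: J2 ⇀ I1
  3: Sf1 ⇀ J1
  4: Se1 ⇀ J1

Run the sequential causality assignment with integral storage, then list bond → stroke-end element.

#3 stroke at Sf1  (Sf1 fixes flow; stroke at Sf1)
#4 stroke at J1  (source Se1 imposes e)
#0 stroke at J2  (0-jn J1 has e-setter on 4)
#1 stroke at R1  (common-e at J1 fixed by 4)
#2 stroke at I1  (J2 effort already set via bond 0)

#0 stroke at J2
#1 stroke at R1
#2 stroke at I1
#3 stroke at Sf1
#4 stroke at J1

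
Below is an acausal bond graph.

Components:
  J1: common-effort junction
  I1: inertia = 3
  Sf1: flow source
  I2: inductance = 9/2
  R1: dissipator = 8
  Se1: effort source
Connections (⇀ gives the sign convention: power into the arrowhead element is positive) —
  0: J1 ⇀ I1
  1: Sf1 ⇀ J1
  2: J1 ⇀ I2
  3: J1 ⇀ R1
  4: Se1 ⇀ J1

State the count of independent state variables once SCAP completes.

2  (I1, I2 all integral)

#1 |Sf1  (Sf1: flow source, stroke at near end)
#4 |J1  (Se1 (Se) sets effort on bond)
#0 |I1  (0-jn J1 has e-setter on 4)
#2 |I2  (J1: bond 4 brought effort, rest push out)
#3 |R1  (0-jn J1 has e-setter on 4)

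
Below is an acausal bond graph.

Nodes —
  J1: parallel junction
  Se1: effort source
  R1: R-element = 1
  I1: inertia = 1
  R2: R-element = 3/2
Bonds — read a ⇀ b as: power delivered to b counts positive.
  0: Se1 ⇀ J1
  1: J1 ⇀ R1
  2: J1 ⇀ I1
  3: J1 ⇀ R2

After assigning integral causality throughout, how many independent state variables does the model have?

1  (I1 all integral)

bond 0 |J1  (Se1: effort source, stroke at far end)
bond 1 |R1  (J1: bond 0 brought effort, rest push out)
bond 2 |I1  (0-jn J1 has e-setter on 0)
bond 3 |R2  (J1 effort already set via bond 0)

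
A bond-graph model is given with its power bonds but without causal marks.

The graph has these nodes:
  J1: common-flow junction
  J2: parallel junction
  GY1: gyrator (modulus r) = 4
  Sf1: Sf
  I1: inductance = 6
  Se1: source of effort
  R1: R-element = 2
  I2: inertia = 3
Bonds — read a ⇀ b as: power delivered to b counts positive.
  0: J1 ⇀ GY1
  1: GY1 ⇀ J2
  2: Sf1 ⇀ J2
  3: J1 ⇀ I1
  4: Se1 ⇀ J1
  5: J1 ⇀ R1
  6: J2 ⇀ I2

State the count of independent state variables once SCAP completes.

2  (I1, I2 all integral)

β2 stroke at Sf1  (Sf1: flow source, stroke at near end)
β4 stroke at J1  (Se1 (Se) sets effort on bond)
β3 stroke at I1  (I1 outputs flow p/I1)
β0 stroke at J1  (J1 flow already set via bond 3)
β5 stroke at J1  (common-f at J1 fixed by 3)
β1 stroke at J2  (GY1: gyrator matches bond 0)
β6 stroke at I2  (J2 effort already set via bond 1)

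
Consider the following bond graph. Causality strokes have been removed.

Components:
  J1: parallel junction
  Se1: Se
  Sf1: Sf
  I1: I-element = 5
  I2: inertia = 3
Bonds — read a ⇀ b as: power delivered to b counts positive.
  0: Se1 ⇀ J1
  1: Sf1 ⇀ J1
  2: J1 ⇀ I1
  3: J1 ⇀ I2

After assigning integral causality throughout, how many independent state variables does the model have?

2  (I1, I2 all integral)

#0 stroke at J1  (Se1 fixes effort; stroke away)
#1 stroke at Sf1  (Sf1 (Sf) sets flow on bond)
#2 stroke at I1  (J1 effort already set via bond 0)
#3 stroke at I2  (J1 effort already set via bond 0)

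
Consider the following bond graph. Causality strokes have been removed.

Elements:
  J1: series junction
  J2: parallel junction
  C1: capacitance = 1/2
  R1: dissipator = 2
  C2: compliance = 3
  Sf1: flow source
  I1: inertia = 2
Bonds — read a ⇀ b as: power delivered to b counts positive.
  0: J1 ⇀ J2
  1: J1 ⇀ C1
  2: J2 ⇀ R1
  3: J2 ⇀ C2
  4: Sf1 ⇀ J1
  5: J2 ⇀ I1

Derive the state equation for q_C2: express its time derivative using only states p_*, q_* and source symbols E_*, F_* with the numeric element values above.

dq_C2/dt = F_Sf1 - p_I1/2 - q_C2/6

β4 stroke at Sf1  (Sf1: flow source, stroke at near end)
β0 stroke at J1  (common-f at J1 fixed by 4)
β1 stroke at J1  (J1 flow already set via bond 4)
β3 stroke at J2  (C2 integral (e out))
β2 stroke at R1  (J2: bond 3 brought effort, rest push out)
β5 stroke at I1  (J2: bond 3 brought effort, rest push out)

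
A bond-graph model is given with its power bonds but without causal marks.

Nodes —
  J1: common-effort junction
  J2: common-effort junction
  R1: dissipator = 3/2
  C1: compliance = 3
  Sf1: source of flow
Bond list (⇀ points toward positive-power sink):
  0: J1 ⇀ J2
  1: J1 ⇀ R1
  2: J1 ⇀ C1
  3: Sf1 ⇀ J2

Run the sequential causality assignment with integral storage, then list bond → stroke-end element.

bond 0 →J2
bond 1 →R1
bond 2 →J1
bond 3 →Sf1

#3 →Sf1  (Sf1 (Sf) sets flow on bond)
#0 →J2  (closing 0-jn rule on J2)
#2 →J1  (prefer integral on C1)
#1 →R1  (0-jn J1 has e-setter on 2)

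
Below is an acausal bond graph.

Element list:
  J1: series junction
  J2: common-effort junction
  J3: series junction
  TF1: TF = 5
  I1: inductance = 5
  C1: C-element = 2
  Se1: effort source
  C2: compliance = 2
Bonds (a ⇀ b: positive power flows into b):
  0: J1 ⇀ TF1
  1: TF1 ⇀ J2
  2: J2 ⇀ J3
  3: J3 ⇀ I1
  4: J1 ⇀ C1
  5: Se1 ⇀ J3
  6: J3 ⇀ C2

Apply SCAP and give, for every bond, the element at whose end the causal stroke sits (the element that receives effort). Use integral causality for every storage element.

β5 →J3  (Se1 fixes effort; stroke away)
β3 →I1  (I1 integral (f out))
β2 →J3  (J3: bond 3 brought flow, rest push out)
β6 →J3  (common-f at J3 fixed by 3)
β1 →J2  (J2: last free bond brings effort in)
β0 →TF1  (TF1: transformer flips bond 1)
β4 →J1  (1-jn J1 has f-setter on 0)

#0 →TF1
#1 →J2
#2 →J3
#3 →I1
#4 →J1
#5 →J3
#6 →J3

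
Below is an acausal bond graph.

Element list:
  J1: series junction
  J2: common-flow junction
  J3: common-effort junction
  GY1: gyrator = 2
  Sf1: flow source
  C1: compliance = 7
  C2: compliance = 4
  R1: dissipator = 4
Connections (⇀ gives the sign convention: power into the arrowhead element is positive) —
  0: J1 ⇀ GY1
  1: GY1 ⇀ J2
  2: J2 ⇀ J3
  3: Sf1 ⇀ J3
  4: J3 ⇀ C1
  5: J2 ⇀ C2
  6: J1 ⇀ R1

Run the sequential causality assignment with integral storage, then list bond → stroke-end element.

β0 stroke→GY1
β1 stroke→GY1
β2 stroke→J2
β3 stroke→Sf1
β4 stroke→J3
β5 stroke→J2
β6 stroke→J1

bond 3 |Sf1  (source Sf1 imposes f)
bond 4 |J3  (C1 integral (e out))
bond 2 |J2  (J3: bond 4 brought effort, rest push out)
bond 5 |J2  (prefer integral on C2)
bond 1 |GY1  (J2: last free bond brings flow in)
bond 0 |GY1  (GY1: gyrator matches bond 1)
bond 6 |J1  (J1 flow already set via bond 0)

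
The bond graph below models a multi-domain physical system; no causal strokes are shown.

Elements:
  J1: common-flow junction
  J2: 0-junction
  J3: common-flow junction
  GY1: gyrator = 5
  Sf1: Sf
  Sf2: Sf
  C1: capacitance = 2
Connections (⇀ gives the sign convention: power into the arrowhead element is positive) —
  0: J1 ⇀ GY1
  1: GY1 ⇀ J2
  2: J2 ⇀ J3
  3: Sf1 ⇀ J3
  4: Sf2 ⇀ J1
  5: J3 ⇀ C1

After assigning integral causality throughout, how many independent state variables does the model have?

1  (C1 all integral)

#3 →Sf1  (Sf1 fixes flow; stroke at Sf1)
#4 →Sf2  (Sf2: flow source, stroke at near end)
#0 →J1  (J1 flow already set via bond 4)
#2 →J3  (1-jn J3 has f-setter on 3)
#5 →J3  (J3 flow already set via bond 3)
#1 →J2  (GY1: gyrator matches bond 0)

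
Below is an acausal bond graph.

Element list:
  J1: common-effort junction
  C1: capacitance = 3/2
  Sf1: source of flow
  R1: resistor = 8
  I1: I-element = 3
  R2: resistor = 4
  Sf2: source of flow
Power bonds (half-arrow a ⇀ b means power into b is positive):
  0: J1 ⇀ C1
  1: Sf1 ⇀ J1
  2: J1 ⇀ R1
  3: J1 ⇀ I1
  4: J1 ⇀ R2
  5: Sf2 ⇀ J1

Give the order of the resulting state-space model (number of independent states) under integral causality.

2  (C1, I1 all integral)

b1 stroke→Sf1  (Sf1 (Sf) sets flow on bond)
b5 stroke→Sf2  (Sf2 fixes flow; stroke at Sf2)
b0 stroke→J1  (C1: C, integral causality)
b2 stroke→R1  (J1 effort already set via bond 0)
b3 stroke→I1  (J1 effort already set via bond 0)
b4 stroke→R2  (common-e at J1 fixed by 0)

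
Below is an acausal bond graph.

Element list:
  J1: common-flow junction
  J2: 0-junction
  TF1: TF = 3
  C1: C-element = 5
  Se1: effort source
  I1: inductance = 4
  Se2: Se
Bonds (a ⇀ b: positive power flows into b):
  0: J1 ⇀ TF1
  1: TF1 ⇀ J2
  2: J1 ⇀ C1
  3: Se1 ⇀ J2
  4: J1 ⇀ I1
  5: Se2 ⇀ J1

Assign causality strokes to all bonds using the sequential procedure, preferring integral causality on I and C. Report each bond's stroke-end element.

b0 →J1
b1 →TF1
b2 →J1
b3 →J2
b4 →I1
b5 →J1

bond 3 stroke→J2  (Se1 fixes effort; stroke away)
bond 5 stroke→J1  (Se2: effort source, stroke at far end)
bond 1 stroke→TF1  (0-jn J2 has e-setter on 3)
bond 0 stroke→J1  (through TF1, causality passes straight; one stroke at TF1)
bond 2 stroke→J1  (prefer integral on C1)
bond 4 stroke→I1  (only one flow-in slot at J1)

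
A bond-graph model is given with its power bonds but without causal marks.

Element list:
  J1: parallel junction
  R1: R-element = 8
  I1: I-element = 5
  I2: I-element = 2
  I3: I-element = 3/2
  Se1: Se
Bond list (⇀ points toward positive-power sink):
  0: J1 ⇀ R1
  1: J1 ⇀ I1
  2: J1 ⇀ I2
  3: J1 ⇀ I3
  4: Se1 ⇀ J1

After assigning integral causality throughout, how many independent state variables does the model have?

3  (I1, I2, I3 all integral)

β4 |J1  (Se1 fixes effort; stroke away)
β0 |R1  (0-jn J1 has e-setter on 4)
β1 |I1  (J1 effort already set via bond 4)
β2 |I2  (J1 effort already set via bond 4)
β3 |I3  (0-jn J1 has e-setter on 4)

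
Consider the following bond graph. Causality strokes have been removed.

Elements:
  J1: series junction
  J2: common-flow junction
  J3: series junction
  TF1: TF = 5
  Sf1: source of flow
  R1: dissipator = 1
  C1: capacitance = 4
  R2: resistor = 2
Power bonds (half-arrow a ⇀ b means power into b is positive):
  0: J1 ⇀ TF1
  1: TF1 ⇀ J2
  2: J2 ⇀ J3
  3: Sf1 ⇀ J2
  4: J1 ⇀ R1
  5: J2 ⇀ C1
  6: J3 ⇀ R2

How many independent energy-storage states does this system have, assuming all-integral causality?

bond 3 stroke→Sf1  (Sf1: flow source, stroke at near end)
bond 1 stroke→J2  (1-jn J2 has f-setter on 3)
bond 2 stroke→J2  (J2: bond 3 brought flow, rest push out)
bond 5 stroke→J2  (J2 flow already set via bond 3)
bond 6 stroke→J3  (1-jn J3 has f-setter on 2)
bond 0 stroke→TF1  (TF1 one-in-one-out from 1)
bond 4 stroke→J1  (J1: bond 0 brought flow, rest push out)

1  (C1 all integral)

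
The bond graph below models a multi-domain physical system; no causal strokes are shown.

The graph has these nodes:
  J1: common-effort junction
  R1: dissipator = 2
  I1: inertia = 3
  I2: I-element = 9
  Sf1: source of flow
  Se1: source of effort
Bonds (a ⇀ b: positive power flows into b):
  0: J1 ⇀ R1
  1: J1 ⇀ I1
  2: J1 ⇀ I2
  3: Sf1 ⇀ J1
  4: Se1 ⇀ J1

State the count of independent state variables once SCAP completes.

β3 stroke→Sf1  (Sf1: flow source, stroke at near end)
β4 stroke→J1  (Se1: effort source, stroke at far end)
β0 stroke→R1  (J1 effort already set via bond 4)
β1 stroke→I1  (common-e at J1 fixed by 4)
β2 stroke→I2  (J1: bond 4 brought effort, rest push out)

2  (I1, I2 all integral)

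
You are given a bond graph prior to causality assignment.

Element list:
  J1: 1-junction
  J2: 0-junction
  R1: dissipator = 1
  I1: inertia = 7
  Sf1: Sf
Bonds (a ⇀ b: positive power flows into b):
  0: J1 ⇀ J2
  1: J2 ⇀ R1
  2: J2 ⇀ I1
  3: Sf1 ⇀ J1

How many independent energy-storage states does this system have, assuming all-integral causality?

1  (I1 all integral)

bond 3 stroke→Sf1  (Sf1: flow source, stroke at near end)
bond 0 stroke→J1  (J1: bond 3 brought flow, rest push out)
bond 2 stroke→I1  (I1 outputs flow p/I1)
bond 1 stroke→J2  (J2 needs exactly one e-in)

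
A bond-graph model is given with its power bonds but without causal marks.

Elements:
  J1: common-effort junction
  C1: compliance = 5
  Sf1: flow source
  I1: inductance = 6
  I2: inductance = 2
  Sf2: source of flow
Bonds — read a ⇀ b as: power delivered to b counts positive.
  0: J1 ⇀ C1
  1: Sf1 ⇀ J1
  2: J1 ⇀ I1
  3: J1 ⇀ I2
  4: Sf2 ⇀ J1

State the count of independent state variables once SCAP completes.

3  (C1, I1, I2 all integral)

#1 |Sf1  (Sf1: flow source, stroke at near end)
#4 |Sf2  (Sf2 (Sf) sets flow on bond)
#0 |J1  (prefer integral on C1)
#2 |I1  (J1: bond 0 brought effort, rest push out)
#3 |I2  (common-e at J1 fixed by 0)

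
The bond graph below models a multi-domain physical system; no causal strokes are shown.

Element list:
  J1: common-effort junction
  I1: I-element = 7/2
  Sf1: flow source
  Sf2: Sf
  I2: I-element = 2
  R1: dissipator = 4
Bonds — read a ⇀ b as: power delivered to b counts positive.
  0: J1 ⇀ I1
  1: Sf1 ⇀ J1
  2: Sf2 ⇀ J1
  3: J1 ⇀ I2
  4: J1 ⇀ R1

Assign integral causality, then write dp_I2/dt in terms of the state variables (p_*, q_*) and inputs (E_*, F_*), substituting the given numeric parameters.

dp_I2/dt = 4*F_Sf1 + 4*F_Sf2 - 8*p_I1/7 - 2*p_I2

β1 →Sf1  (Sf1 (Sf) sets flow on bond)
β2 →Sf2  (Sf2 (Sf) sets flow on bond)
β0 →I1  (prefer integral on I1)
β3 →I2  (I2 outputs flow p/I2)
β4 →J1  (J1: last free bond brings effort in)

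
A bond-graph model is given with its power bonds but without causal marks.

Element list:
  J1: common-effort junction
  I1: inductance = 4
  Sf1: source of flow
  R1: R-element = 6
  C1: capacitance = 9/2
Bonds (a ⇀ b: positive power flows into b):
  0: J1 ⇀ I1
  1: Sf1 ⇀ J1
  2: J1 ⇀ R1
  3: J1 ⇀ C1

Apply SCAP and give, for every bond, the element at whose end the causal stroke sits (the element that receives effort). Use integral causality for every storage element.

#0 stroke at I1
#1 stroke at Sf1
#2 stroke at R1
#3 stroke at J1

b1 stroke at Sf1  (Sf1 fixes flow; stroke at Sf1)
b0 stroke at I1  (I1 integral (f out))
b3 stroke at J1  (C1: C, integral causality)
b2 stroke at R1  (J1 effort already set via bond 3)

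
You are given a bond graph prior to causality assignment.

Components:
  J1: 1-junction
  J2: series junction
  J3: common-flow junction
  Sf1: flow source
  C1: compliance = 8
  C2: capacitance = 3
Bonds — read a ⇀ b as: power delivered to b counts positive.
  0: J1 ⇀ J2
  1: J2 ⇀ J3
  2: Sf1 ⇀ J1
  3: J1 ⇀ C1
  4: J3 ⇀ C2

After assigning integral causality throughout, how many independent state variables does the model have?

b2 |Sf1  (Sf1: flow source, stroke at near end)
b0 |J1  (1-jn J1 has f-setter on 2)
b3 |J1  (1-jn J1 has f-setter on 2)
b1 |J2  (J2: bond 0 brought flow, rest push out)
b4 |J3  (J3: bond 1 brought flow, rest push out)

2  (C1, C2 all integral)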